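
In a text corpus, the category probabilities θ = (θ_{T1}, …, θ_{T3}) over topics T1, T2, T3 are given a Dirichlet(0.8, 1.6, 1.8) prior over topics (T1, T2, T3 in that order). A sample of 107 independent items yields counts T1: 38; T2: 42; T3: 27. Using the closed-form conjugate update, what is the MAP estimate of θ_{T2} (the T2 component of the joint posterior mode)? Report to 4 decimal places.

The Dirichlet prior is conjugate to the Multinomial likelihood: each posterior αⱼ = prior αⱼ + observed count nⱼ.
Posterior concentration: (38.8, 43.6, 28.8), total = 111.2.
Joint mode component: (α_{T2}−1)/(Σα−K) = 42.6/108.2 = 0.3937.

0.3937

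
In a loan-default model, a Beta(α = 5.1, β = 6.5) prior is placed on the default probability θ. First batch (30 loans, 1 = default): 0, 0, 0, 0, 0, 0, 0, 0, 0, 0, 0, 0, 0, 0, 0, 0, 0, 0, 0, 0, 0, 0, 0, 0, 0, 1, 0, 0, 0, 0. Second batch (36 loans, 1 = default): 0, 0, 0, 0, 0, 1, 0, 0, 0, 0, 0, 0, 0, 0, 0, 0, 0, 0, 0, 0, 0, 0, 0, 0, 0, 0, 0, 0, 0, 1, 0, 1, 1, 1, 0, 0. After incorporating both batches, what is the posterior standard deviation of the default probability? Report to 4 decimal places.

The Beta prior is conjugate to a Binomial/Bernoulli likelihood; the update adds successes to α and failures to β.
After batch 1: Beta(5.1+1, 6.5+29) = Beta(6.1, 35.5).
After batch 2: Beta(6.1+5, 35.5+31) = Beta(11.1, 66.5).
Var = αβ/((α+β)²(α+β+1)) = 11.1·66.5/(77.6²·78.6) = 0.00155955; SD = √0.00155955 = 0.0395.

0.0395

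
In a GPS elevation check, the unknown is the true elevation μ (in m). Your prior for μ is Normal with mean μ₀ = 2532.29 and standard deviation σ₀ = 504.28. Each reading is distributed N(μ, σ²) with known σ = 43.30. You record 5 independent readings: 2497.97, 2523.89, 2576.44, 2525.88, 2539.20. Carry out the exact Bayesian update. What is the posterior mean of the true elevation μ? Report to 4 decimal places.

For Normal data with known variance σ², a Normal(μ₀, σ₀²) prior on μ is conjugate. Posterior precision = 1/σ₀² + n/σ²; posterior mean is the precision-weighted average of μ₀ and x̄.
Σxᵢ = 2497.97 + 2523.89 + 2576.44 + 2525.88 + 2539.20 = 12663.38, so n·x̄ = 12663.38.
σ₀² = 504.28² = 254298.3184, σ² = 43.30² = 1874.89; σ² + n·σ₀² = 1874.89 + 5·254298.3184 = 1273366.482.
Posterior mean = (μ₀/σ₀² + n·x̄/σ²)/(1/σ₀² + n/σ²) = (σ²·μ₀ + σ₀²·n·x̄)/(σ² + n·σ₀²) = (1874.89·2532.29 + 254298.3184·12663.38)/1273366.482 = 3225024004.458292/1273366.482 = 2532.6754.

2532.6754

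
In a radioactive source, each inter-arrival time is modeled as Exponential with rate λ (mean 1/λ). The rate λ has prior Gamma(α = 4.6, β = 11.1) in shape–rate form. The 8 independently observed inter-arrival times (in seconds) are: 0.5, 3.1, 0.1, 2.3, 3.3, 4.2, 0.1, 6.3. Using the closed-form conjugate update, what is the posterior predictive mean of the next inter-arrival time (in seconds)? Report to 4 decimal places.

With a Gamma(shape α, rate β) prior on the exponential rate λ, the posterior after n observations with total T = Σxᵢ is Gamma(α+n, β+T).
Sum of observations T = 19.9 seconds; n = 8.
Posterior: Gamma(4.6+8, 11.1+19.9) = Gamma(12.6, 31.0).
The predictive distribution for the next observation is Lomax; its mean is β/(α−1) = 31.0/11.6 = 2.6724.

2.6724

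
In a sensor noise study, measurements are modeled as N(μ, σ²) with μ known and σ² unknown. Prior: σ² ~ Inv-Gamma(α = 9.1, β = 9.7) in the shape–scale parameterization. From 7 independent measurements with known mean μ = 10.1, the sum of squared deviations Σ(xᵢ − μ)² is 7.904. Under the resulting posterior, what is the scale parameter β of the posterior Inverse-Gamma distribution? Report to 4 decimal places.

13.6520

With known mean μ and an Inverse-Gamma(α, β) prior on σ², the Normal likelihood is conjugate: posterior is Inv-Gamma(α + n/2, β + Σ(xᵢ−μ)²/2).
Posterior: Inv-Gamma(9.1 + 7/2, 9.7 + 7.904/2) = Inv-Gamma(12.60, 13.6520).
Posterior β = 13.6520.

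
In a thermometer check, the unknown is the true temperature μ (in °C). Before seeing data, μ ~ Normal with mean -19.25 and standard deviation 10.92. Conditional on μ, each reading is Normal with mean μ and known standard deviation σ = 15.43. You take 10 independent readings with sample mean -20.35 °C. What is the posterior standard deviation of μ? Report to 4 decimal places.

For Normal data with known variance σ², a Normal(μ₀, σ₀²) prior on μ is conjugate. Posterior precision = 1/σ₀² + n/σ²; posterior mean is the precision-weighted average of μ₀ and x̄.
σ₀² = 10.92² = 119.2464, σ² = 15.43² = 238.0849; σ² + n·σ₀² = 238.0849 + 10·119.2464 = 1430.5489.
Posterior precision = 1/σ₀² + n/σ² = 1/119.2464 + 10/238.0849 = (σ² + n·σ₀²)/(σ₀²σ²) = 1430.5489/(119.2464·238.0849); posterior variance σₙ² = σ₀²σ²/(σ² + n·σ₀²) = 119.2464·238.0849/1430.5489 = 19.846066.
Posterior SD = √σₙ² = √(119.2464·238.0849/1430.5489) = 4.4549.

4.4549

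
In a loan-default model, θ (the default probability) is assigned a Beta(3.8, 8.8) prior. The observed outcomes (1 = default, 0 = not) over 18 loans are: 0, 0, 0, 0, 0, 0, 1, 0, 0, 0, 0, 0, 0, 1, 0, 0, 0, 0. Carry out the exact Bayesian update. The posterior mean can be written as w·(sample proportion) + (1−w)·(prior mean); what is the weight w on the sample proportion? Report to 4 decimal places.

0.5882

The Beta prior is conjugate to a Binomial/Bernoulli likelihood; the update adds successes to α and failures to β.
Posterior mean = (α₀+k)/(α₀+β₀+n) = [n/(α₀+β₀+n)]·(k/n) + [(α₀+β₀)/(α₀+β₀+n)]·α₀/(α₀+β₀), so only n and the prior enter the weight.
The weight on the data is w = n/(α₀+β₀+n) = 18/(3.8+8.8+18) = 18/30.6 = 0.5882.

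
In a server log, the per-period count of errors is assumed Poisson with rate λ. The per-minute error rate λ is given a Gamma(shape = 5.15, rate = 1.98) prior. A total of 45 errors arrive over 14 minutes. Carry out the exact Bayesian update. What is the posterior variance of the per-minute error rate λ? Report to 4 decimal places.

With a Gamma(shape α, rate β) prior, the Poisson likelihood is conjugate: the posterior is Gamma(α + ΣXᵢ, β + n).
Posterior: Gamma(α+S, β+n) = Gamma(5.15+45, 1.98+14) = Gamma(50.15, 15.98).
Var = α/β² = 50.15/15.98² = 0.1964.

0.1964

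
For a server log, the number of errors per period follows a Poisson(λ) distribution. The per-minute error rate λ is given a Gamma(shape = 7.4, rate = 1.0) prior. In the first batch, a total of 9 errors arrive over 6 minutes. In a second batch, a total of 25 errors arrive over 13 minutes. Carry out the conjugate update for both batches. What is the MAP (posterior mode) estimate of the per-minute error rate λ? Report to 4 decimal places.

With a Gamma(shape α, rate β) prior, the Poisson likelihood is conjugate: the posterior is Gamma(α + ΣXᵢ, β + n).
After batch 1: Gamma(α+S, β+n) = Gamma(7.4+9, 1.0+6) = Gamma(16.4, 7.0).
After batch 2: Gamma(α+S, β+n) = Gamma(16.4+25, 7.0+13) = Gamma(41.4, 20.0).
Mode of Gamma(α,β) for α≥1 is (α−1)/β = 40.4/20.0 = 2.0200.

2.0200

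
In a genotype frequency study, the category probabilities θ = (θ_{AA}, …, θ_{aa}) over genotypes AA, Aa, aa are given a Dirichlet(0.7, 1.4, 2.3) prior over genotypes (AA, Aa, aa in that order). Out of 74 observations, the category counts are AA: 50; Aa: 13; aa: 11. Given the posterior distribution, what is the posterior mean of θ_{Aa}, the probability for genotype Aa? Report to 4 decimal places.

0.1837

The Dirichlet prior is conjugate to the Multinomial likelihood: each posterior αⱼ = prior αⱼ + observed count nⱼ.
Posterior concentration: (50.7, 14.4, 13.3), total = 78.4.
E[θ_{Aa}|data] = α_{Aa}/Σα = 14.4/78.4 = 0.1837.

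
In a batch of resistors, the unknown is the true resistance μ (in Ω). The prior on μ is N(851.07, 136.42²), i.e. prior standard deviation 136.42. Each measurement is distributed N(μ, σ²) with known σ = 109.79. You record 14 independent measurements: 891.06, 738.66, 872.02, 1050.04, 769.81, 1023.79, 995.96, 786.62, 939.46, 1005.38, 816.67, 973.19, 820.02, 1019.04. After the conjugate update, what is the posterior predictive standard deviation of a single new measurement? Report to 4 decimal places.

For Normal data with known variance σ², a Normal(μ₀, σ₀²) prior on μ is conjugate. Posterior precision = 1/σ₀² + n/σ²; posterior mean is the precision-weighted average of μ₀ and x̄.
σ₀² = 136.42² = 18610.4164, σ² = 109.79² = 12053.8441; σ² + n·σ₀² = 12053.8441 + 14·18610.4164 = 272599.6737.
Posterior precision = 1/σ₀² + n/σ² = 1/18610.4164 + 14/12053.8441 = (σ² + n·σ₀²)/(σ₀²σ²) = 272599.6737/(18610.4164·12053.8441); posterior variance σₙ² = σ₀²σ²/(σ² + n·σ₀²) = 18610.4164·12053.8441/272599.6737 = 822.917558.
Predictive variance for one new observation = σₙ² + σ² = 18610.4164·12053.8441/272599.6737 + 12053.8441 = σ²·(σ₀² + 272599.6737)/272599.6737 = 12053.8441·291210.0901/272599.6737 = 12876.761658; SD = √(12053.8441·291210.0901/272599.6737) = 113.4758.

113.4758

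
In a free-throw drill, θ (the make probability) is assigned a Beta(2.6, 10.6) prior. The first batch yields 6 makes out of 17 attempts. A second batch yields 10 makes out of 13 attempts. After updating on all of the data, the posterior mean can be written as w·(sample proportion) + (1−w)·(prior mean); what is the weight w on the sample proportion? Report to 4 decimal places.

0.6944

The Beta prior is conjugate to a Binomial/Bernoulli likelihood; the update adds successes to α and failures to β.
Total number of attempts: n = 17 + 13 = 30.
Posterior mean = (α₀+k)/(α₀+β₀+n) = [n/(α₀+β₀+n)]·(k/n) + [(α₀+β₀)/(α₀+β₀+n)]·α₀/(α₀+β₀), so only n and the prior enter the weight.
The weight on the data is w = n/(α₀+β₀+n) = 30/(2.6+10.6+30) = 30/43.2 = 0.6944.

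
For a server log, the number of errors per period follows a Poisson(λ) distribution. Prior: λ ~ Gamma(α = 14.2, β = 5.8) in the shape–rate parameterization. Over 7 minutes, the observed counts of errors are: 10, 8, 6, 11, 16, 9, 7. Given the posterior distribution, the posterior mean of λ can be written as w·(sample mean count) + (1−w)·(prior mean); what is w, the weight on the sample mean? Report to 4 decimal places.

With a Gamma(shape α, rate β) prior, the Poisson likelihood is conjugate: the posterior is Gamma(α + ΣXᵢ, β + n).
Posterior mean = (α₀+S)/(β₀+n) = [n/(β₀+n)]·(S/n) + [β₀/(β₀+n)]·(α₀/β₀), so only n and β₀ enter the weight.
Weight on data w = n/(β₀+n) = 7/(5.8+7) = 7/12.8 = 0.5469.

0.5469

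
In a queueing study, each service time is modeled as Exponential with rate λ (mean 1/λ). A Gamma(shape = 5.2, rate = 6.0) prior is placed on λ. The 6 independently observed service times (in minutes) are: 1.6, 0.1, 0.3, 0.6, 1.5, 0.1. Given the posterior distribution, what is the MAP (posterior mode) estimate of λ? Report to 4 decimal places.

With a Gamma(shape α, rate β) prior on the exponential rate λ, the posterior after n observations with total T = Σxᵢ is Gamma(α+n, β+T).
Sum of observations T = 4.2 minutes; n = 6.
Posterior: Gamma(5.2+6, 6.0+4.2) = Gamma(11.2, 10.2).
Mode = (α−1)/β = 1.0000.

1.0000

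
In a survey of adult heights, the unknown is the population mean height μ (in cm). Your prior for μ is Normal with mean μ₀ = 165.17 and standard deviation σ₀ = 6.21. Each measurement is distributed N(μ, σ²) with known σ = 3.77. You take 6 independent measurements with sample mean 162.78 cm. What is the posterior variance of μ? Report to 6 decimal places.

2.231732

For Normal data with known variance σ², a Normal(μ₀, σ₀²) prior on μ is conjugate. Posterior precision = 1/σ₀² + n/σ²; posterior mean is the precision-weighted average of μ₀ and x̄.
σ₀² = 6.21² = 38.5641, σ² = 3.77² = 14.2129; σ² + n·σ₀² = 14.2129 + 6·38.5641 = 245.5975.
Posterior precision = 1/σ₀² + n/σ² = 1/38.5641 + 6/14.2129 = (σ² + n·σ₀²)/(σ₀²σ²) = 245.5975/(38.5641·14.2129); posterior variance σₙ² = σ₀²σ²/(σ² + n·σ₀²) = 38.5641·14.2129/245.5975 = 2.231732.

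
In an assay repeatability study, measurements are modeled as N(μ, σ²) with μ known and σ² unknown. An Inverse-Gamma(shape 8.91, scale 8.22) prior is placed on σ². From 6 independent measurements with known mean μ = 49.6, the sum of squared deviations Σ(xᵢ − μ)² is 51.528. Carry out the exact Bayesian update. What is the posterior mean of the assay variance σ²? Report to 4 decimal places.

With known mean μ and an Inverse-Gamma(α, β) prior on σ², the Normal likelihood is conjugate: posterior is Inv-Gamma(α + n/2, β + Σ(xᵢ−μ)²/2).
Posterior: Inv-Gamma(8.91 + 6/2, 8.22 + 51.528/2) = Inv-Gamma(11.91, 33.9840).
E[σ²|data] = β/(α−1) = 33.9840/10.91 = 3.1149.

3.1149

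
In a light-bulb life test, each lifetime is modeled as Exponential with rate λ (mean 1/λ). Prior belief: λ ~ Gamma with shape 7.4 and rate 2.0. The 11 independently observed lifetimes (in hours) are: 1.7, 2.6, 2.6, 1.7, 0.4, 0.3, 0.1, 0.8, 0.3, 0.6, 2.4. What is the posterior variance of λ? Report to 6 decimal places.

With a Gamma(shape α, rate β) prior on the exponential rate λ, the posterior after n observations with total T = Σxᵢ is Gamma(α+n, β+T).
Sum of observations T = 13.5 hours; n = 11.
Posterior: Gamma(7.4+11, 2.0+13.5) = Gamma(18.4, 15.5).
Var = α/β² = 0.076587.

0.076587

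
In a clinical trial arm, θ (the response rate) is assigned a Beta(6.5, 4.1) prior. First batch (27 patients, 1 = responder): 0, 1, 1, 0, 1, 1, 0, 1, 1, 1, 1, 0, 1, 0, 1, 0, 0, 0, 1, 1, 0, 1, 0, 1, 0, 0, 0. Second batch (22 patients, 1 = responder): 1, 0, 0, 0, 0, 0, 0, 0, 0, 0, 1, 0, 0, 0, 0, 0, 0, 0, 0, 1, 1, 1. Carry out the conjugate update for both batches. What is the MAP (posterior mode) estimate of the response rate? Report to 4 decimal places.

The Beta prior is conjugate to a Binomial/Bernoulli likelihood; the update adds successes to α and failures to β.
After batch 1: Beta(6.5+14, 4.1+13) = Beta(20.5, 17.1).
After batch 2: Beta(20.5+5, 17.1+17) = Beta(25.5, 34.1).
Mode of Beta(a,b) for a,b>1 is (a−1)/(a+b−2) = 24.5/57.6 = 0.4253.

0.4253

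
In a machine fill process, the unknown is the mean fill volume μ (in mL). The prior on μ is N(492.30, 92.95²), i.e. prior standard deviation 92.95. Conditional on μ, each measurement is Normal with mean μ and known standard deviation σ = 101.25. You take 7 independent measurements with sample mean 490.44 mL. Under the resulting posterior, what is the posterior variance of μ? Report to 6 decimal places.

1252.242349

For Normal data with known variance σ², a Normal(μ₀, σ₀²) prior on μ is conjugate. Posterior precision = 1/σ₀² + n/σ²; posterior mean is the precision-weighted average of μ₀ and x̄.
σ₀² = 92.95² = 8639.7025, σ² = 101.25² = 10251.5625; σ² + n·σ₀² = 10251.5625 + 7·8639.7025 = 70729.48.
Posterior precision = 1/σ₀² + n/σ² = 1/8639.7025 + 7/10251.5625 = (σ² + n·σ₀²)/(σ₀²σ²) = 70729.48/(8639.7025·10251.5625); posterior variance σₙ² = σ₀²σ²/(σ² + n·σ₀²) = 8639.7025·10251.5625/70729.48 = 1252.242349.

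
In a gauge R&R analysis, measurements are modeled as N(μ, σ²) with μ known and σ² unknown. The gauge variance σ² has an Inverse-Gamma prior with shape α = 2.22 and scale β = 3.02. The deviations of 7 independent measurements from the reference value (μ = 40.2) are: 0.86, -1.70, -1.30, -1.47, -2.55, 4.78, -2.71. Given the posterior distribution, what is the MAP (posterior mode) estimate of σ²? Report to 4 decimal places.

3.7363

With known mean μ and an Inverse-Gamma(α, β) prior on σ², the Normal likelihood is conjugate: posterior is Inv-Gamma(α + n/2, β + Σ(xᵢ−μ)²/2).
Σ(xᵢ−μ)² = (0.86)² + (-1.70)² + (-1.30)² + (-1.47)² + (-2.55)² + (4.78)² + (-2.71)² = 44.1755.
Posterior: Inv-Gamma(2.22 + 7/2, 3.02 + 44.1755/2) = Inv-Gamma(5.72, 25.10775).
Mode = β/(α+1) = 25.10775/6.72 = 3.7363.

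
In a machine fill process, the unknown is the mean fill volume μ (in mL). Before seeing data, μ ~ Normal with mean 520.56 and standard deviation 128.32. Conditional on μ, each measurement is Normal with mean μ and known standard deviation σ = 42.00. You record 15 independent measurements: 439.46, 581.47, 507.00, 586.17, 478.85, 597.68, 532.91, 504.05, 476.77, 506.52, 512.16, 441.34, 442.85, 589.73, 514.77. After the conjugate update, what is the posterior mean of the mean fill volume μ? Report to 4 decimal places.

For Normal data with known variance σ², a Normal(μ₀, σ₀²) prior on μ is conjugate. Posterior precision = 1/σ₀² + n/σ²; posterior mean is the precision-weighted average of μ₀ and x̄.
Σxᵢ = 439.46 + 581.47 + 507.00 + 586.17 + 478.85 + 597.68 + 532.91 + 504.05 + 476.77 + 506.52 + 512.16 + 441.34 + 442.85 + 589.73 + 514.77 = 7711.73, so n·x̄ = 7711.73.
σ₀² = 128.32² = 16466.0224, σ² = 42.00² = 1764; σ² + n·σ₀² = 1764 + 15·16466.0224 = 248754.336.
Posterior mean = (μ₀/σ₀² + n·x̄/σ²)/(1/σ₀² + n/σ²) = (σ²·μ₀ + σ₀²·n·x̄)/(σ² + n·σ₀²) = (1764·520.56 + 16466.0224·7711.73)/248754.336 = 127899786.762752/248754.336 = 514.1610.

514.1610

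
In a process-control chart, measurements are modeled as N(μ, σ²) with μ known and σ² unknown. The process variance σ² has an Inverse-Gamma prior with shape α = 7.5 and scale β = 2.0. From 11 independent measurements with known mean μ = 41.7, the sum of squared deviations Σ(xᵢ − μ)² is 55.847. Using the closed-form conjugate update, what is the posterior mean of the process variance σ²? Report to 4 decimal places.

With known mean μ and an Inverse-Gamma(α, β) prior on σ², the Normal likelihood is conjugate: posterior is Inv-Gamma(α + n/2, β + Σ(xᵢ−μ)²/2).
Posterior: Inv-Gamma(7.5 + 11/2, 2.0 + 55.847/2) = Inv-Gamma(13.00, 29.9235).
E[σ²|data] = β/(α−1) = 29.9235/12.00 = 2.4936.

2.4936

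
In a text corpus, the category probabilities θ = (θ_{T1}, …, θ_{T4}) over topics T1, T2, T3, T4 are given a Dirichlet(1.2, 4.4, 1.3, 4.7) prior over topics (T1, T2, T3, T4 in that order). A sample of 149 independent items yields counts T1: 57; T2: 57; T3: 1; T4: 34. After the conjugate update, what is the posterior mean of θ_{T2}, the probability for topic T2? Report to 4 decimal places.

The Dirichlet prior is conjugate to the Multinomial likelihood: each posterior αⱼ = prior αⱼ + observed count nⱼ.
Posterior concentration: (58.2, 61.4, 2.3, 38.7), total = 160.6.
E[θ_{T2}|data] = α_{T2}/Σα = 61.4/160.6 = 0.3823.

0.3823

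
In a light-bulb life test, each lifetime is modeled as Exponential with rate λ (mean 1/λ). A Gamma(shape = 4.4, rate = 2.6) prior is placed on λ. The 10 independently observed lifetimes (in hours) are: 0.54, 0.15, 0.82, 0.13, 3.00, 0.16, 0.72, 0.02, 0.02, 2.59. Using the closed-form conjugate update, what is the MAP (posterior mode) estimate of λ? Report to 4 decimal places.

With a Gamma(shape α, rate β) prior on the exponential rate λ, the posterior after n observations with total T = Σxᵢ is Gamma(α+n, β+T).
Sum of observations T = 8.15 hours; n = 10.
Posterior: Gamma(4.4+10, 2.6+8.15) = Gamma(14.4, 10.75).
Mode = (α−1)/β = 1.2465.

1.2465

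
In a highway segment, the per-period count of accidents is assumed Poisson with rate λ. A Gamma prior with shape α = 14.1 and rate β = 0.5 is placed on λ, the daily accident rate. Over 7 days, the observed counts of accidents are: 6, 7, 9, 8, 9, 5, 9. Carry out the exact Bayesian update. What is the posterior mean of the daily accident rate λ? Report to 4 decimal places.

8.9467

With a Gamma(shape α, rate β) prior, the Poisson likelihood is conjugate: the posterior is Gamma(α + ΣXᵢ, β + n).
Sum of counts S = 53 over n = 7 days.
Posterior: Gamma(α+S, β+n) = Gamma(14.1+53, 0.5+7) = Gamma(67.1, 7.5).
Posterior mean = α/β = 67.1/7.5 = 8.9467.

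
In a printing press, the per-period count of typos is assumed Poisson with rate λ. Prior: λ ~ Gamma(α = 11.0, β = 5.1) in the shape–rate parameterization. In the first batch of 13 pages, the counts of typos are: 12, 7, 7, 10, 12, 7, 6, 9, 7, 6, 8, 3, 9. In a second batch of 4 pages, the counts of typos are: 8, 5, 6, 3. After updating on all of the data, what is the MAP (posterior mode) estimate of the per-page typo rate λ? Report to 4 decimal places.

With a Gamma(shape α, rate β) prior, the Poisson likelihood is conjugate: the posterior is Gamma(α + ΣXᵢ, β + n).
Batch 1: sum of counts S = 103 over n = 13 pages.
After batch 1: Gamma(α+S, β+n) = Gamma(11.0+103, 5.1+13) = Gamma(114.0, 18.1).
Batch 2: sum of counts S = 22 over n = 4 pages.
After batch 2: Gamma(α+S, β+n) = Gamma(114.0+22, 18.1+4) = Gamma(136.0, 22.1).
Mode of Gamma(α,β) for α≥1 is (α−1)/β = 135.0/22.1 = 6.1086.

6.1086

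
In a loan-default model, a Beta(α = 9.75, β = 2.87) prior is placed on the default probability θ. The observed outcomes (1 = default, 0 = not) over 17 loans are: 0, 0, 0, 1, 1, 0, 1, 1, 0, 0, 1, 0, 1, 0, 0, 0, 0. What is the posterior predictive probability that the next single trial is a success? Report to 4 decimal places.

0.5317

The Beta prior is conjugate to a Binomial/Bernoulli likelihood; the update adds successes to α and failures to β.
Posterior: Beta(α+k, β+n−k) = Beta(9.75+6, 2.87+11) = Beta(15.75, 13.87).
For a single future Bernoulli trial, P(success | data) = α/(α+β) = 0.5317.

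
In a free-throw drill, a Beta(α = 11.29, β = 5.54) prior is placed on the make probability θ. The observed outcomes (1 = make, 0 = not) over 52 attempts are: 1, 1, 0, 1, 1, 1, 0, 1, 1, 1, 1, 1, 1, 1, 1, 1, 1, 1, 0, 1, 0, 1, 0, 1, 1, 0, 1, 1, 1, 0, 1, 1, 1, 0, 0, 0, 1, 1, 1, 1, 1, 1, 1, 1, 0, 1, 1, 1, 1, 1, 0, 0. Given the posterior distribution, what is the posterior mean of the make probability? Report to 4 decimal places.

The Beta prior is conjugate to a Binomial/Bernoulli likelihood; the update adds successes to α and failures to β.
Posterior: Beta(α+k, β+n−k) = Beta(11.29+39, 5.54+13) = Beta(50.29, 18.54).
Posterior mean = α/(α+β) = 50.29/68.83 = 0.7306.

0.7306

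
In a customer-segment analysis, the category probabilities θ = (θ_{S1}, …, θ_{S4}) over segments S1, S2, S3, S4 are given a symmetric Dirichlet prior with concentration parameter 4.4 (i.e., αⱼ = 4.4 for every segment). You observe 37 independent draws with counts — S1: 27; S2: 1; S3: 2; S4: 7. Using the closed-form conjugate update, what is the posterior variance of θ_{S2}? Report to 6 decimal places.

The Dirichlet prior is conjugate to the Multinomial likelihood: each posterior αⱼ = prior αⱼ + observed count nⱼ.
Posterior concentration: (31.4, 5.4, 6.4, 11.4), total = 54.6.
Var[θ_j] = α_j(Σα−α_j)/((Σα)²(Σα+1)) = 5.4·49.2/(54.6²·55.6) = 0.001603.

0.001603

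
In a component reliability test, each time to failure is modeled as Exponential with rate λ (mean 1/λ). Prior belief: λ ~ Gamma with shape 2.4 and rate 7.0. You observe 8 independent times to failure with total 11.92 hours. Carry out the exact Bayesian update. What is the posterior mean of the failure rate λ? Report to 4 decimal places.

With a Gamma(shape α, rate β) prior on the exponential rate λ, the posterior after n observations with total T = Σxᵢ is Gamma(α+n, β+T).
Posterior: Gamma(2.4+8, 7.0+11.92) = Gamma(10.4, 18.92).
Posterior mean of λ = α/β = 10.4/18.92 = 0.5497.

0.5497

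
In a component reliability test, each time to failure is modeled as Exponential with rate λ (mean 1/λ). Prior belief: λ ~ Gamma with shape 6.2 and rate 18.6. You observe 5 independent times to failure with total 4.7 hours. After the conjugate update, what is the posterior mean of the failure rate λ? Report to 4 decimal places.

With a Gamma(shape α, rate β) prior on the exponential rate λ, the posterior after n observations with total T = Σxᵢ is Gamma(α+n, β+T).
Posterior: Gamma(6.2+5, 18.6+4.7) = Gamma(11.2, 23.3).
Posterior mean of λ = α/β = 11.2/23.3 = 0.4807.

0.4807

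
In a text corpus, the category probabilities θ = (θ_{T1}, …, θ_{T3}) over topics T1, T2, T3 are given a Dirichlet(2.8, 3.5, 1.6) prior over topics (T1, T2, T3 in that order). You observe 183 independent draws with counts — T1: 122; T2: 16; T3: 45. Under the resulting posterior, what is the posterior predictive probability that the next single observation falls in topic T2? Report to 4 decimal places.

0.1021

The Dirichlet prior is conjugate to the Multinomial likelihood: each posterior αⱼ = prior αⱼ + observed count nⱼ.
Posterior concentration: (124.8, 19.5, 46.6), total = 190.9.
P(next = T2 | data) = α_{T2}/Σα = 0.1021.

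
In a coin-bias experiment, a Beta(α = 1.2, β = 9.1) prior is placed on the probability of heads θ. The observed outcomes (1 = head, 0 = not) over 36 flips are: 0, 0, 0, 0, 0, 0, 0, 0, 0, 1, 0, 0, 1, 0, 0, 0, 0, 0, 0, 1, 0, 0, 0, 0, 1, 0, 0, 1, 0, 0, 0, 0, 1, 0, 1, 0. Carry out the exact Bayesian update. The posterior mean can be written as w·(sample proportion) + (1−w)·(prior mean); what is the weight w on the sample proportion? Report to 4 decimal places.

0.7775

The Beta prior is conjugate to a Binomial/Bernoulli likelihood; the update adds successes to α and failures to β.
Posterior mean = (α₀+k)/(α₀+β₀+n) = [n/(α₀+β₀+n)]·(k/n) + [(α₀+β₀)/(α₀+β₀+n)]·α₀/(α₀+β₀), so only n and the prior enter the weight.
The weight on the data is w = n/(α₀+β₀+n) = 36/(1.2+9.1+36) = 36/46.3 = 0.7775.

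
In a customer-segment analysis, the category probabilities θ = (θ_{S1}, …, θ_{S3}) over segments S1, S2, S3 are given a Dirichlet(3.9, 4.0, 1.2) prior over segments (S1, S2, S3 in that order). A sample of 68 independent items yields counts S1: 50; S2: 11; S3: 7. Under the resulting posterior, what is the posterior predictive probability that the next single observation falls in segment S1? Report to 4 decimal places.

0.6991

The Dirichlet prior is conjugate to the Multinomial likelihood: each posterior αⱼ = prior αⱼ + observed count nⱼ.
Posterior concentration: (53.9, 15.0, 8.2), total = 77.1.
P(next = S1 | data) = α_{S1}/Σα = 0.6991.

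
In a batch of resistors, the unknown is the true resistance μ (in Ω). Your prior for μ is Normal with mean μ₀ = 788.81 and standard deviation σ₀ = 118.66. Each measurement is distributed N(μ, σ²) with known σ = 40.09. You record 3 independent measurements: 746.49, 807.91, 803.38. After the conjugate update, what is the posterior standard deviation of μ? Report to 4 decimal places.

For Normal data with known variance σ², a Normal(μ₀, σ₀²) prior on μ is conjugate. Posterior precision = 1/σ₀² + n/σ²; posterior mean is the precision-weighted average of μ₀ and x̄.
σ₀² = 118.66² = 14080.1956, σ² = 40.09² = 1607.2081; σ² + n·σ₀² = 1607.2081 + 3·14080.1956 = 43847.7949.
Posterior precision = 1/σ₀² + n/σ² = 1/14080.1956 + 3/1607.2081 = (σ² + n·σ₀²)/(σ₀²σ²) = 43847.7949/(14080.1956·1607.2081); posterior variance σₙ² = σ₀²σ²/(σ² + n·σ₀²) = 14080.1956·1607.2081/43847.7949 = 516.099030.
Posterior SD = √σₙ² = √(14080.1956·1607.2081/43847.7949) = 22.7178.

22.7178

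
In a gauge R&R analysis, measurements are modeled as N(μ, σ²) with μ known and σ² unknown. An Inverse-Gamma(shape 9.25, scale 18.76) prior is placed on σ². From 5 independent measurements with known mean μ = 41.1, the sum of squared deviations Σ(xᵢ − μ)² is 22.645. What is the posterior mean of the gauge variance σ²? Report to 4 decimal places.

2.7984

With known mean μ and an Inverse-Gamma(α, β) prior on σ², the Normal likelihood is conjugate: posterior is Inv-Gamma(α + n/2, β + Σ(xᵢ−μ)²/2).
Posterior: Inv-Gamma(9.25 + 5/2, 18.76 + 22.645/2) = Inv-Gamma(11.75, 30.0825).
E[σ²|data] = β/(α−1) = 30.0825/10.75 = 2.7984.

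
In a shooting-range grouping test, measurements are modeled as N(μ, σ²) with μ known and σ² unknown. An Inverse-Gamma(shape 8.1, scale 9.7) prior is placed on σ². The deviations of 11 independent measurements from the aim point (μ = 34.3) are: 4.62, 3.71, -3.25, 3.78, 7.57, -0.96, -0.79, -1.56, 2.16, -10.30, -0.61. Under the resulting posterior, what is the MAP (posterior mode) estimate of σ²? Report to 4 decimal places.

8.6223

With known mean μ and an Inverse-Gamma(α, β) prior on σ², the Normal likelihood is conjugate: posterior is Inv-Gamma(α + n/2, β + Σ(xᵢ−μ)²/2).
Σ(xᵢ−μ)² = (4.62)² + (3.71)² + (-3.25)² + (3.78)² + (7.57)² + (-0.96)² + (-0.79)² + (-1.56)² + (2.16)² + (-10.30)² + (-0.61)² = 232.3713.
Posterior: Inv-Gamma(8.1 + 11/2, 9.7 + 232.3713/2) = Inv-Gamma(13.60, 125.88565).
Mode = β/(α+1) = 125.88565/14.60 = 8.6223.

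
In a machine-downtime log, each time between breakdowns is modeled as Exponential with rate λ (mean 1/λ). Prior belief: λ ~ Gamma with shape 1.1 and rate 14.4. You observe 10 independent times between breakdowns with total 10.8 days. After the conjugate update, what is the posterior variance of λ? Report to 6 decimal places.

With a Gamma(shape α, rate β) prior on the exponential rate λ, the posterior after n observations with total T = Σxᵢ is Gamma(α+n, β+T).
Posterior: Gamma(1.1+10, 14.4+10.8) = Gamma(11.1, 25.2).
Var = α/β² = 0.017479.

0.017479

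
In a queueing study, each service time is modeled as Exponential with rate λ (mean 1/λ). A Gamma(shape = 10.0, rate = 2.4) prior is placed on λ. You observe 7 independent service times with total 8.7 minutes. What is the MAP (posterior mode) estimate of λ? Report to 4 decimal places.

1.4414

With a Gamma(shape α, rate β) prior on the exponential rate λ, the posterior after n observations with total T = Σxᵢ is Gamma(α+n, β+T).
Posterior: Gamma(10.0+7, 2.4+8.7) = Gamma(17.0, 11.1).
Mode = (α−1)/β = 1.4414.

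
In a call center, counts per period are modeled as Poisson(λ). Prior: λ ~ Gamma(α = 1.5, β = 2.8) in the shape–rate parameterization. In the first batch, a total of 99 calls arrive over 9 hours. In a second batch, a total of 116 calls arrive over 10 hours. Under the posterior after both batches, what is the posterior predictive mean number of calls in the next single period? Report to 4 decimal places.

With a Gamma(shape α, rate β) prior, the Poisson likelihood is conjugate: the posterior is Gamma(α + ΣXᵢ, β + n).
After batch 1: Gamma(α+S, β+n) = Gamma(1.5+99, 2.8+9) = Gamma(100.5, 11.8).
After batch 2: Gamma(α+S, β+n) = Gamma(100.5+116, 11.8+10) = Gamma(216.5, 21.8).
The predictive distribution for one future period is NegBinom with mean α/β = 9.9312.

9.9312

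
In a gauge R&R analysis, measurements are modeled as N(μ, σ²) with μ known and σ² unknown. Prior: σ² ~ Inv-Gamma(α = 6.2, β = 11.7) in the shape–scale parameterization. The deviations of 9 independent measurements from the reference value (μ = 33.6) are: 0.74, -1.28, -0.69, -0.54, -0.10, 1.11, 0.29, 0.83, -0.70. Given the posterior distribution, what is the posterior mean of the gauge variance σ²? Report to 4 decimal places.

With known mean μ and an Inverse-Gamma(α, β) prior on σ², the Normal likelihood is conjugate: posterior is Inv-Gamma(α + n/2, β + Σ(xᵢ−μ)²/2).
Σ(xᵢ−μ)² = (0.74)² + (-1.28)² + (-0.69)² + (-0.54)² + (-0.10)² + (1.11)² + (0.29)² + (0.83)² + (-0.70)² = 5.4588.
Posterior: Inv-Gamma(6.2 + 9/2, 11.7 + 5.4588/2) = Inv-Gamma(10.70, 14.42940).
E[σ²|data] = β/(α−1) = 14.42940/9.70 = 1.4876.

1.4876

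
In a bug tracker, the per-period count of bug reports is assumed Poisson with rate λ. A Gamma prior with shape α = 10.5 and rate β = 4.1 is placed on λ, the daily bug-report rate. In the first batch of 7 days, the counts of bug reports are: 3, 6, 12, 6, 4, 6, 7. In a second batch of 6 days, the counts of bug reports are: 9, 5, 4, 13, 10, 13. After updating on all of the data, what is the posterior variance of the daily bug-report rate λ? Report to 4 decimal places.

With a Gamma(shape α, rate β) prior, the Poisson likelihood is conjugate: the posterior is Gamma(α + ΣXᵢ, β + n).
Batch 1: sum of counts S = 44 over n = 7 days.
After batch 1: Gamma(α+S, β+n) = Gamma(10.5+44, 4.1+7) = Gamma(54.5, 11.1).
Batch 2: sum of counts S = 54 over n = 6 days.
After batch 2: Gamma(α+S, β+n) = Gamma(54.5+54, 11.1+6) = Gamma(108.5, 17.1).
Var = α/β² = 108.5/17.1² = 0.3711.

0.3711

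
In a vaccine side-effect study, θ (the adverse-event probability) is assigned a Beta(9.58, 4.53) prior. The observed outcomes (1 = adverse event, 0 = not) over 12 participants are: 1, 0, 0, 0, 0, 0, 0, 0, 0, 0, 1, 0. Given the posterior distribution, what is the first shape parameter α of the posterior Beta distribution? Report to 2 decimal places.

The Beta prior is conjugate to a Binomial/Bernoulli likelihood; the update adds successes to α and failures to β.
Posterior: Beta(α+k, β+n−k) = Beta(9.58+2, 4.53+10) = Beta(11.58, 14.53).
Posterior α = 11.58.

11.58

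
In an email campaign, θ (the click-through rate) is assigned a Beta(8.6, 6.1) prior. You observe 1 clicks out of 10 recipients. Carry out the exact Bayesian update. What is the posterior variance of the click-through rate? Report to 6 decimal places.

The Beta prior is conjugate to a Binomial/Bernoulli likelihood; the update adds successes to α and failures to β.
Posterior: Beta(α+k, β+n−k) = Beta(8.6+1, 6.1+9) = Beta(9.6, 15.1).
Var = αβ/((α+β)²(α+β+1)) = 9.6·15.1/(24.7²·25.7) = 0.009245.

0.009245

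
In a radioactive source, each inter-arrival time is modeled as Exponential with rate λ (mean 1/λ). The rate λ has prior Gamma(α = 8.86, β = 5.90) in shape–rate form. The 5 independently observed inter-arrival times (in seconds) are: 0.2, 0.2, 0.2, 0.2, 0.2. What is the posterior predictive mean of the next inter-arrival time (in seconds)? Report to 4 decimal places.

With a Gamma(shape α, rate β) prior on the exponential rate λ, the posterior after n observations with total T = Σxᵢ is Gamma(α+n, β+T).
Sum of observations T = 1.0 seconds; n = 5.
Posterior: Gamma(8.86+5, 5.90+1.0) = Gamma(13.86, 6.90).
The predictive distribution for the next observation is Lomax; its mean is β/(α−1) = 6.90/12.86 = 0.5365.

0.5365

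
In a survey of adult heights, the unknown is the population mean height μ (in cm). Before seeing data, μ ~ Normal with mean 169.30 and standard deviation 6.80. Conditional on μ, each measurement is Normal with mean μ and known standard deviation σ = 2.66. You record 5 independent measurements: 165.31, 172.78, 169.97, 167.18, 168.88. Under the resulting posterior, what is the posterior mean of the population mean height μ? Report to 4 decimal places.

For Normal data with known variance σ², a Normal(μ₀, σ₀²) prior on μ is conjugate. Posterior precision = 1/σ₀² + n/σ²; posterior mean is the precision-weighted average of μ₀ and x̄.
Σxᵢ = 165.31 + 172.78 + 169.97 + 167.18 + 168.88 = 844.12, so n·x̄ = 844.12.
σ₀² = 6.80² = 46.24, σ² = 2.66² = 7.0756; σ² + n·σ₀² = 7.0756 + 5·46.24 = 238.2756.
Posterior mean = (μ₀/σ₀² + n·x̄/σ²)/(1/σ₀² + n/σ²) = (σ²·μ₀ + σ₀²·n·x̄)/(σ² + n·σ₀²) = (7.0756·169.30 + 46.24·844.12)/238.2756 = 40230.00788/238.2756 = 168.8381.

168.8381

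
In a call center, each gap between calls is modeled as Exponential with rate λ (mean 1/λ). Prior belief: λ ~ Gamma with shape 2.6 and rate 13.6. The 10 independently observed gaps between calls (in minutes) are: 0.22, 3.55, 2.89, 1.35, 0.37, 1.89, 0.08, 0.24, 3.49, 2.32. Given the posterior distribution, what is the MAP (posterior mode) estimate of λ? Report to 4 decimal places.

With a Gamma(shape α, rate β) prior on the exponential rate λ, the posterior after n observations with total T = Σxᵢ is Gamma(α+n, β+T).
Sum of observations T = 16.40 minutes; n = 10.
Posterior: Gamma(2.6+10, 13.6+16.40) = Gamma(12.6, 30.00).
Mode = (α−1)/β = 0.3867.

0.3867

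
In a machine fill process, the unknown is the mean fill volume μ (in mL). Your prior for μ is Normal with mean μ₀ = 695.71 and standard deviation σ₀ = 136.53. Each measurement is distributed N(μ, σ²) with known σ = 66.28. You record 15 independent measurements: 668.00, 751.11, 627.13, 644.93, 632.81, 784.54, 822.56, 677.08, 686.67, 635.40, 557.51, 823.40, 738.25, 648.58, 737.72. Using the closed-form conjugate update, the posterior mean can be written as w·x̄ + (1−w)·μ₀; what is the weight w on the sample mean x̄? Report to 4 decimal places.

For Normal data with known variance σ², a Normal(μ₀, σ₀²) prior on μ is conjugate. Posterior precision = 1/σ₀² + n/σ²; posterior mean is the precision-weighted average of μ₀ and x̄.
σ₀² = 136.53² = 18640.4409, σ² = 66.28² = 4393.0384. Prior precision 1/σ₀² = 1/18640.4409; data precision n/σ² = 15/4393.0384.
w = (n/σ²)/(1/σ₀² + n/σ²) = n·σ₀²/(σ² + n·σ₀²) = 15·18640.4409/(4393.0384 + 15·18640.4409) = 279606.6135/283999.6519 = 0.9845.

0.9845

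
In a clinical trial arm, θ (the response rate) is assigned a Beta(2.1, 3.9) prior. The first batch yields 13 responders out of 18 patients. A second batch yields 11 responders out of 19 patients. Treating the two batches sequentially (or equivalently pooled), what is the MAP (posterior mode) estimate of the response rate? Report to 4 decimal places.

The Beta prior is conjugate to a Binomial/Bernoulli likelihood; the update adds successes to α and failures to β.
After batch 1: Beta(2.1+13, 3.9+5) = Beta(15.1, 8.9).
After batch 2: Beta(15.1+11, 8.9+8) = Beta(26.1, 16.9).
Mode of Beta(a,b) for a,b>1 is (a−1)/(a+b−2) = 25.1/41.0 = 0.6122.

0.6122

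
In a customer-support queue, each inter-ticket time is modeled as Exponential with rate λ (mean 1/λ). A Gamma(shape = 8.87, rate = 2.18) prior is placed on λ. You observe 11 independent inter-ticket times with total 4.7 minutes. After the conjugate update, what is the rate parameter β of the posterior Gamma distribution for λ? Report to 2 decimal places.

With a Gamma(shape α, rate β) prior on the exponential rate λ, the posterior after n observations with total T = Σxᵢ is Gamma(α+n, β+T).
Posterior: Gamma(8.87+11, 2.18+4.7) = Gamma(19.87, 6.88).
Posterior β = 6.88.

6.88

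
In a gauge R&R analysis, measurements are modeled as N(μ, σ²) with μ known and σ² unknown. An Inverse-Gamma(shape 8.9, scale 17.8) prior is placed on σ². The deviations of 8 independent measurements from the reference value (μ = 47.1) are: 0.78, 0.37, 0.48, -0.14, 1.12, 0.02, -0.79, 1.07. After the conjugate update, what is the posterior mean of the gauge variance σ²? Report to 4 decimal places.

With known mean μ and an Inverse-Gamma(α, β) prior on σ², the Normal likelihood is conjugate: posterior is Inv-Gamma(α + n/2, β + Σ(xᵢ−μ)²/2).
Σ(xᵢ−μ)² = (0.78)² + (0.37)² + (0.48)² + (-0.14)² + (1.12)² + (0.02)² + (-0.79)² + (1.07)² = 4.0191.
Posterior: Inv-Gamma(8.9 + 8/2, 17.8 + 4.0191/2) = Inv-Gamma(12.90, 19.80955).
E[σ²|data] = β/(α−1) = 19.80955/11.90 = 1.6647.

1.6647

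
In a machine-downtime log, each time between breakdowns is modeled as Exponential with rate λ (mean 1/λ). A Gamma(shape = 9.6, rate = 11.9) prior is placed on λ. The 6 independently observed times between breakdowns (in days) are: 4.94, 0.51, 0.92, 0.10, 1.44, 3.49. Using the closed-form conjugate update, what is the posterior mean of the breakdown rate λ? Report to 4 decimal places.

With a Gamma(shape α, rate β) prior on the exponential rate λ, the posterior after n observations with total T = Σxᵢ is Gamma(α+n, β+T).
Sum of observations T = 11.40 days; n = 6.
Posterior: Gamma(9.6+6, 11.9+11.40) = Gamma(15.6, 23.30).
Posterior mean of λ = α/β = 15.6/23.30 = 0.6695.

0.6695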